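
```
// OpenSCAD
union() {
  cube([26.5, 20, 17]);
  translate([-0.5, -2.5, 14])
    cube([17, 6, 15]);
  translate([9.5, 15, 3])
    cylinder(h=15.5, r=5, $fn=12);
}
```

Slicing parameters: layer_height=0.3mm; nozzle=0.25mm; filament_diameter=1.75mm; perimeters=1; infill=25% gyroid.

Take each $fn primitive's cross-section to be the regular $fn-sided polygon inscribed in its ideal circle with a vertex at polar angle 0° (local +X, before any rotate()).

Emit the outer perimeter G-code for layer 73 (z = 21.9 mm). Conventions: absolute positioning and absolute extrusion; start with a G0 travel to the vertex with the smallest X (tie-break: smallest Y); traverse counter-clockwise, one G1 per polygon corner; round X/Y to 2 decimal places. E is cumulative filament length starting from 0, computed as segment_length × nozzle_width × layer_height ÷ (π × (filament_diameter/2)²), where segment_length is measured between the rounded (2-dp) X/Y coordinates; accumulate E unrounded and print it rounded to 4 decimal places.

G0 X-0.50 Y-2.50 Z21.90
G1 X16.50 Y-2.50 E0.5301
G1 X16.50 Y3.50 E0.7172
G1 X-0.50 Y3.50 E1.2473
G1 X-0.50 Y-2.50 E1.4343

At z = 21.9 mm: the cube is not intersected at this z (z outside [0, 17]); the cube at (-0.5, -2.5) is present — its section is the full 17×6 rectangle; the cylinder at (9.5, 15) is absent (z outside [3, 18.5]); Merging all regions: only the 17×6 cube at (-0.5, -2.5) is present, so the union is just that shape — 1 connected region. The outline is a single polygon with 4 vertices. Extrusion per mm of travel: 0.25 × 0.3 / (π × 0.875²) = 0.031181. Accumulating E over each segment gives final E = 1.4343.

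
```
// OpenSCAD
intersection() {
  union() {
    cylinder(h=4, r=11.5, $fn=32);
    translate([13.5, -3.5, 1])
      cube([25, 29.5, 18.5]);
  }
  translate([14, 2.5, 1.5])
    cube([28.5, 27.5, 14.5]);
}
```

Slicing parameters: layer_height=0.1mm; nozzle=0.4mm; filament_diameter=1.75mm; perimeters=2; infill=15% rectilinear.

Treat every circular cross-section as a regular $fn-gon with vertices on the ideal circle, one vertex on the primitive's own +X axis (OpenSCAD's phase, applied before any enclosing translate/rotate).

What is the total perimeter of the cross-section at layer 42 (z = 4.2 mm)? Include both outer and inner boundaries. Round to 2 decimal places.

96.00 mm

At z = 4.2 mm: the cylinder does not reach this height (z outside [0, 4]); the cube at (13.5, -3.5) (footprint 25×29.5) is included at this height (perimeter 109.00 mm); Merging all regions: only the 25×29.5 cube at (13.5, -3.5) is present, so the union is just that shape — boundary = 109.00 mm; the cube at (14, 2.5) (footprint 28.5×27.5) is included at this height (perimeter 112.00 mm); After intersecting: the 28.5×27.5 cube at (14, 2.5) partially overlaps the result so far; clipping to the common part keeps 575.75 mm² — boundary = 96.00 mm. Overall, the cross-section is a single solid region. Total boundary length (outer) = 96.00 mm.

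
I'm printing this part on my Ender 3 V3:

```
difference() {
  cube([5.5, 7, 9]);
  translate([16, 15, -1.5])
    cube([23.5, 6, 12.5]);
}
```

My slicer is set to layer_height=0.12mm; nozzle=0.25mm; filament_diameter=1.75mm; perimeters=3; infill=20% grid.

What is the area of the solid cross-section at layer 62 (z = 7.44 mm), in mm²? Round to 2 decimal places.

38.50 mm²

At z = 7.44 mm: the cube (footprint 5.5×7) is included at this height (area 38.50 mm²); the cube at (16, 15) (footprint 23.5×6) is included at this height (area 141.00 mm²); Subtracting the remaining from the first: starting from the 5.5×7 cube (38.50 mm²), the 23.5×6 cube at (16, 15) misses the remaining region (no effect) — area = 38.50 mm². Overall, the cross-section is a single solid region. Net area = 38.50 mm².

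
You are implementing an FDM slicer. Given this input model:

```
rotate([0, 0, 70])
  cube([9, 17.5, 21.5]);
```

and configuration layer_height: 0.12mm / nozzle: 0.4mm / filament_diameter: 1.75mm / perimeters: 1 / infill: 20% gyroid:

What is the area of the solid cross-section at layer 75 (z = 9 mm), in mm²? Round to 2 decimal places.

At z = 9 mm: the 9×17.5 cube contributes its full rectangle (area 157.50 mm²); (rotated 70° about Z; rotation is an isometry so areas/perimeters/island counts are preserved). Overall, the cross-section is a single solid region. Net area = 157.50 mm².

157.50 mm²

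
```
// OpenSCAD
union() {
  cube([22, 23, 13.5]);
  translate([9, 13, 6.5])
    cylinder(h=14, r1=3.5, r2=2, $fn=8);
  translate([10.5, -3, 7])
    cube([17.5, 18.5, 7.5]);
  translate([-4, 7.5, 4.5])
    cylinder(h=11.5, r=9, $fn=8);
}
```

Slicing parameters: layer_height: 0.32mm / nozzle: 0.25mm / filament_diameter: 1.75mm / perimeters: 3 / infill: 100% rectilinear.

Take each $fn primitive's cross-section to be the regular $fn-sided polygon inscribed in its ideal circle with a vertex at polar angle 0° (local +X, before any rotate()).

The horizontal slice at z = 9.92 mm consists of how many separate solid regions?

1

At z = 9.92 mm: the 22×23 cube contributes its full rectangle; the cone at (9, 13) (r1=3.5→r2=2) has section circumradius 3.134 here — a regular 8-gon; the cube at (10.5, -3) (footprint 17.5×18.5) is included at this height; the r=9 cylinder at (-4, 7.5) gives a regular 8-gon of circumradius 9 (constant along its height); Taking the union: the regions partially overlap (shared area 255.20 mm²), so overlapping operands fuse into one piece — 1 connected region. The result has 1 disconnected region.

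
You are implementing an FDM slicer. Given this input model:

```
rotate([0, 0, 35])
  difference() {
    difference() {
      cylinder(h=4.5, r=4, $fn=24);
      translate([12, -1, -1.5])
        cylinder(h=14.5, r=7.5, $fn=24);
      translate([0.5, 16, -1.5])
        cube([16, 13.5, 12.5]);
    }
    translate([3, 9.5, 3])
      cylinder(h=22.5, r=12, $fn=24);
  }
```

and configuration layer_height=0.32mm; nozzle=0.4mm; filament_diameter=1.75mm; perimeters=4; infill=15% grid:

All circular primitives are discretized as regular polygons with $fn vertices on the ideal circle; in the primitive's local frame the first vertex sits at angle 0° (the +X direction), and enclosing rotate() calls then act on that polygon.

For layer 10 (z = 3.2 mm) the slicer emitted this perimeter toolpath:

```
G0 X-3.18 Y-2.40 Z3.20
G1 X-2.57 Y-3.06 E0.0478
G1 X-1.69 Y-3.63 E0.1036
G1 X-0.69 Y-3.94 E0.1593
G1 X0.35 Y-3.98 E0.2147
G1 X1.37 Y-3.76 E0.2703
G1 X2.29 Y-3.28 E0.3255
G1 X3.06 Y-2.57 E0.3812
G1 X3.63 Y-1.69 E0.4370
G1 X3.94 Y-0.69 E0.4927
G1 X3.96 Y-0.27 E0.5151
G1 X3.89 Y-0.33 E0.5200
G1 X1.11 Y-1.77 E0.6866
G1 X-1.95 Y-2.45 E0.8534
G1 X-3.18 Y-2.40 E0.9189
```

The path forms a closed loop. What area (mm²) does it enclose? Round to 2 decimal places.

Apply the shoelace formula to the sequence of (X, Y) vertices; enclosed area = 11.16 mm².

11.16 mm²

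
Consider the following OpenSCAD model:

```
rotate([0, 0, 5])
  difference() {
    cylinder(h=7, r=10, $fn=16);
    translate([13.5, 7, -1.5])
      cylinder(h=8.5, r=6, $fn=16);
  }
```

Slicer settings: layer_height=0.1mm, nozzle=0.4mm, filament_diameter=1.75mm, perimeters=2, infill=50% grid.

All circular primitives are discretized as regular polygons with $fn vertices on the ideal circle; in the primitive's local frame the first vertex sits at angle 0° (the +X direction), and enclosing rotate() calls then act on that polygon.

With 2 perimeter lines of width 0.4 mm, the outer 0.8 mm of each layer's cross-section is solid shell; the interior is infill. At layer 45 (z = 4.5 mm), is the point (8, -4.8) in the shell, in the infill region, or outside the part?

shell

At z = 4.5 mm: the cylinder: section is a regular 16-gon, circumradius r=10; the r=6 cylinder at (13.5, 7) gives a regular 16-gon of circumradius 6 (constant along its height); Subtracting the remaining from the first: starting from the r=10 cylinder, the r=6 cylinder at (13.5, 7) partially overlaps it — only the 1.62 mm² overlap (of its 110.21 mm²) is removed, clipping the outline — 1 connected region; (whole slice rotated 5° about Z — lengths, areas and connectivity unchanged). Overall, the cross-section is a single solid region. Undo the 5° rotation: the query point maps to (7.551, -5.479) in the un-rotated model frame. The nearest boundary edge runs (9.24, -3.83)→(7.07, -7.07); distance from the point to it = 0.49 mm. The point is inside the cross-section, 0.49 mm from the nearest boundary — within the 0.8 mm shell band (2 × 0.4).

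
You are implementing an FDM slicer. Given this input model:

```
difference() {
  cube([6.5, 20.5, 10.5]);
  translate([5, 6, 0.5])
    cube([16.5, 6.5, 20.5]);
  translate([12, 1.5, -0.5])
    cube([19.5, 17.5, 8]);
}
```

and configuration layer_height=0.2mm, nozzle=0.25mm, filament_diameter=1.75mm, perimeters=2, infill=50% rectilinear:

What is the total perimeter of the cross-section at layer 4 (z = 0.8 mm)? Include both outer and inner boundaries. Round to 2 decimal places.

At z = 0.8 mm: the cube is present — its section is the full 6.5×20.5 rectangle (perimeter 54.00 mm); the 16.5×6.5 cube at (5, 6) contributes its full rectangle (perimeter 46.00 mm); the cube at (12, 1.5) (footprint 19.5×17.5) is included at this height (perimeter 74.00 mm); Taking the first minus the rest: starting from the 6.5×20.5 cube, the 16.5×6.5 cube at (5, 6) partially overlaps it — only the 9.75 mm² overlap (of its 107.25 mm²) is removed, clipping the outline; the 19.5×17.5 cube at (12, 1.5) misses the remaining region (no effect) — boundary = 57.00 mm. Overall, the cross-section is a single solid region. Total boundary length (outer) = 57.00 mm.

57.00 mm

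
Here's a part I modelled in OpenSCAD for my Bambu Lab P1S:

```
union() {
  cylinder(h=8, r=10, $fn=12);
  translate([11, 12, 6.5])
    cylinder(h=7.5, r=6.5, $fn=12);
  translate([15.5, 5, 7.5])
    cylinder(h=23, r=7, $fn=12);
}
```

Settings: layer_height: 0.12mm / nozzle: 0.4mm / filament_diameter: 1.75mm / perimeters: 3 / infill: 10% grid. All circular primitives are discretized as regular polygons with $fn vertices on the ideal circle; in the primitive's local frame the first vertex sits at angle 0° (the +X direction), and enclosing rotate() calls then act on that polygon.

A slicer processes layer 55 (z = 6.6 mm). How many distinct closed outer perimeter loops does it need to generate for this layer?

At z = 6.6 mm: the r=10 cylinder contributes a regular 12-gon of circumradius 10; the r=6.5 cylinder at (11, 12) contributes a regular 12-gon of circumradius 6.5; the cylinder at (15.5, 5) is absent (z outside [7.5, 30.5]); Combining (union): the 2 present regions are separate (no shared area or edge), so areas and boundary lengths simply add and each stays a separate island — 2 connected regions. The result has 2 disconnected regions.

2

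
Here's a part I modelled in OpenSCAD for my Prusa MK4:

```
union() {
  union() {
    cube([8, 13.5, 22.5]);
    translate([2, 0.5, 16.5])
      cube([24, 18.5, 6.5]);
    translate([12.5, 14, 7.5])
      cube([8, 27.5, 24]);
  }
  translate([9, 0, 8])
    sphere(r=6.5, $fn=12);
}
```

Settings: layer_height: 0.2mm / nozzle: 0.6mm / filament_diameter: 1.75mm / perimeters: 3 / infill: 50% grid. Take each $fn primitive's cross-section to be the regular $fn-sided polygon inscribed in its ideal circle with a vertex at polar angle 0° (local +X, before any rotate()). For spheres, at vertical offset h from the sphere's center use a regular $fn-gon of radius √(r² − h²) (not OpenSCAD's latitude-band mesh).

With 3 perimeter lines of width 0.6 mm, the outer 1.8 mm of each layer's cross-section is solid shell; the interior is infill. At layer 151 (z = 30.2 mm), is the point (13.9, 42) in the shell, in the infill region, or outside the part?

At z = 30.2 mm: the cube is not intersected at this z (z outside [0, 22.5]); the cube at (2, 0.5) is absent (z outside [16.5, 23]); the 8×27.5 cube at (12.5, 14) contributes its full rectangle; Combining (union): only the 8×27.5 cube at (12.5, 14) is present, so the union is just that shape — 1 connected region; the sphere at (9, 0) does not reach this height (|z−center|=22.200 > r=6.5); Merging all regions: only the result so far is present, so the union is just that shape — 1 connected region. Overall, the cross-section is a single solid region. The nearest boundary edge runs (20.50, 41.50)→(12.50, 41.50); distance from the point to it = 0.50 mm. The point is not inside any of the regions above, so it lies outside the cross-section (0.50 mm from the nearest boundary).

outside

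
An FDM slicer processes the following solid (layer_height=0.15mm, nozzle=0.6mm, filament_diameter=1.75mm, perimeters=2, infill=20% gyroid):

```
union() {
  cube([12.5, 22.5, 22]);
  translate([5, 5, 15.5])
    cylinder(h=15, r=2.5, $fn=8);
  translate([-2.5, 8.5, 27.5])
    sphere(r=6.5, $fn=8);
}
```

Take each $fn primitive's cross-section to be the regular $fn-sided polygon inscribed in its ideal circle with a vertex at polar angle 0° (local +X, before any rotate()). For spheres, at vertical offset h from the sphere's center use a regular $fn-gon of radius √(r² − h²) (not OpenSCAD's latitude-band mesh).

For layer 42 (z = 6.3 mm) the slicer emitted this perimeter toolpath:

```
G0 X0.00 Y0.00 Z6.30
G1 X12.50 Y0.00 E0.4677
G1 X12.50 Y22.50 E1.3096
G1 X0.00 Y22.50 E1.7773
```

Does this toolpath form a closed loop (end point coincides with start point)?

Start point (G0): (0.00, 0.00). End point (last G1): the path does not return to the start — open.

no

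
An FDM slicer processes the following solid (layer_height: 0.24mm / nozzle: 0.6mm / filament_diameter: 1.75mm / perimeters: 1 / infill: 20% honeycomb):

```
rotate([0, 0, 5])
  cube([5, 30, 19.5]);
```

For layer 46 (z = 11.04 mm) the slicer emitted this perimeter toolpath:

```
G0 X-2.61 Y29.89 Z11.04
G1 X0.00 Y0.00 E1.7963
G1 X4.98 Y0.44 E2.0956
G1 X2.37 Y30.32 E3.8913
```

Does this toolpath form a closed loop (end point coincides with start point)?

no

Start point (G0): (-2.61, 29.89). End point (last G1): the path does not return to the start — open.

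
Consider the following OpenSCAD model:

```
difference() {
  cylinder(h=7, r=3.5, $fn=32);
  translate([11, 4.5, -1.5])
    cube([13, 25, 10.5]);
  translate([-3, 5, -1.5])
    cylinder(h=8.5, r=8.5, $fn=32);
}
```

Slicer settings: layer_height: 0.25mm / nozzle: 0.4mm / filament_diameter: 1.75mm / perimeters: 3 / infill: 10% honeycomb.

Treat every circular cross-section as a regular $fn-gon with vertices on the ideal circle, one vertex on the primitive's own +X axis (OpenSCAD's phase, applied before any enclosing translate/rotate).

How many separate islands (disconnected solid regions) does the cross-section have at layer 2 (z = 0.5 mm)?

1

At z = 0.5 mm: the r=3.5 cylinder contributes a regular 32-gon of circumradius 3.5; the cube at (11, 4.5) (footprint 13×25) is included at this height; the r=8.5 cylinder at (-3, 5) gives a regular 32-gon of circumradius 8.5 (constant along its height); After the difference (first − rest): starting from the r=3.5 cylinder, the 13×25 cube at (11, 4.5) misses the remaining region (no effect); the r=8.5 cylinder at (-3, 5) partially overlaps it — only the 34.98 mm² overlap (of its 225.52 mm²) is removed, clipping the outline — 1 connected region. Overall, the cross-section is a single solid region. Island count = 1.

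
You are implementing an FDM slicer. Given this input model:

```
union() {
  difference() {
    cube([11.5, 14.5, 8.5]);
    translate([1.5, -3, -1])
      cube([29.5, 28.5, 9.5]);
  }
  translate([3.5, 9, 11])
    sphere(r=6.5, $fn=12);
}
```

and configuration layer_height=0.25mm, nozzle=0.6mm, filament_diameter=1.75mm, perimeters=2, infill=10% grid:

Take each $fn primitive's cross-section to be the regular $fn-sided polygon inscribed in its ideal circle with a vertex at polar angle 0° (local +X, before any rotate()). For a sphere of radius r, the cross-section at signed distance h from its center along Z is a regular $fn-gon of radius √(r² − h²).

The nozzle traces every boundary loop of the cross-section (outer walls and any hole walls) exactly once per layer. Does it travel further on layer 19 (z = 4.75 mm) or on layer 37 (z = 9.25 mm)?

Layer 19 (z = 4.75): the 11.5×14.5 cube contributes its full rectangle (perimeter 52.00 mm); the cube at (1.5, -3) is present — its section is the full 29.5×28.5 rectangle (perimeter 116.00 mm); Taking the first minus the rest: starting from the 11.5×14.5 cube, the 29.5×28.5 cube at (1.5, -3) partially overlaps it — only the 145.00 mm² overlap (of its 840.75 mm²) is removed, clipping the outline — boundary = 32.00 mm; the r=6.5 sphere at (3.5, 9) slices to a regular 12-gon of circumradius 1.785 (√(r²−h²) with h=6.25 from center) (perimeter = 2·12·1.785·sin(180°/12) = 11.09 mm); Merging all regions: the 2 present regions are separate (no shared area or edge), so areas and boundary lengths simply add and each stays a separate island — boundary = 43.09 mm. So its perimeter = 43.09 mm. Layer 37 (z = 9.25): the cube does not reach this height (z outside [0, 8.5]); the cube at (1.5, -3) does not reach this height (z outside [-1, 8.5]); Subtracting the remaining from the first: the first operand is absent here, so nothing remains; the r=6.5 sphere at (3.5, 9) slices to a regular 12-gon of circumradius 6.260 (√(r²−h²) with h=1.75 from center) (perimeter = 2·12·6.260·sin(180°/12) = 38.88 mm); Taking the union: only the r=6.5 sphere at (3.5, 9) is present, so the union is just that shape — boundary = 38.88 mm. So its perimeter = 38.88 mm. Layer 19 is larger (43.09 vs 38.88 mm).

layer 19 (z = 4.75 mm)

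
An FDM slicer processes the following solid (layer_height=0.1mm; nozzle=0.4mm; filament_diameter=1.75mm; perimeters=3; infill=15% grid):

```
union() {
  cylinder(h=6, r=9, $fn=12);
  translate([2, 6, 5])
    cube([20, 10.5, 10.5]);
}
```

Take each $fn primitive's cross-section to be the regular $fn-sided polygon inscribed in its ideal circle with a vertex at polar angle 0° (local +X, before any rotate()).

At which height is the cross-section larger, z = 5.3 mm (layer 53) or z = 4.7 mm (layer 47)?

Layer 53 (z = 5.3): the cylinder: section is a regular 12-gon, circumradius r=9 (area = (12/2)·9.000²·sin(360°/12) = 243.00 mm²); the cube at (2, 6) is present — its section is the full 20×10.5 rectangle (area 210.00 mm²); Combining (union): the regions partially overlap — summed areas 453.00 mm² minus the doubly-counted overlap 6.93 mm² gives 446.07 mm² — area = 446.07 mm². So its area = 446.07 mm². Layer 47 (z = 4.7): the cylinder: section is a regular 12-gon, circumradius r=9 (area = (12/2)·9.000²·sin(360°/12) = 243.00 mm²); the cube at (2, 6) is not intersected at this z (z outside [5, 15.5]); Taking the union: only the r=9 cylinder is present, so the union is just that shape — area = 243.00 mm². So its area = 243.00 mm². Layer 53 is larger (446.07 vs 243.00 mm²).

layer 53 (z = 5.3 mm)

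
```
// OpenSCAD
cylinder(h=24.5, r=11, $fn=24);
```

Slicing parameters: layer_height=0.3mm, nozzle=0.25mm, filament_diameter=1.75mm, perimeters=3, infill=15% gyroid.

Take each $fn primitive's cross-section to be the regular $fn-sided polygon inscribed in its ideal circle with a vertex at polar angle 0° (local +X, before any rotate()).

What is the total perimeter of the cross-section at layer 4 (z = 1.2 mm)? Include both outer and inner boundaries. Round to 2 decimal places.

At z = 1.2 mm: the cylinder: section is a regular 24-gon, circumradius r=11 (perimeter = 2·24·11.000·sin(180°/24) = 68.92 mm). Overall, the cross-section is a single solid region. Total boundary length (outer) = 68.92 mm.

68.92 mm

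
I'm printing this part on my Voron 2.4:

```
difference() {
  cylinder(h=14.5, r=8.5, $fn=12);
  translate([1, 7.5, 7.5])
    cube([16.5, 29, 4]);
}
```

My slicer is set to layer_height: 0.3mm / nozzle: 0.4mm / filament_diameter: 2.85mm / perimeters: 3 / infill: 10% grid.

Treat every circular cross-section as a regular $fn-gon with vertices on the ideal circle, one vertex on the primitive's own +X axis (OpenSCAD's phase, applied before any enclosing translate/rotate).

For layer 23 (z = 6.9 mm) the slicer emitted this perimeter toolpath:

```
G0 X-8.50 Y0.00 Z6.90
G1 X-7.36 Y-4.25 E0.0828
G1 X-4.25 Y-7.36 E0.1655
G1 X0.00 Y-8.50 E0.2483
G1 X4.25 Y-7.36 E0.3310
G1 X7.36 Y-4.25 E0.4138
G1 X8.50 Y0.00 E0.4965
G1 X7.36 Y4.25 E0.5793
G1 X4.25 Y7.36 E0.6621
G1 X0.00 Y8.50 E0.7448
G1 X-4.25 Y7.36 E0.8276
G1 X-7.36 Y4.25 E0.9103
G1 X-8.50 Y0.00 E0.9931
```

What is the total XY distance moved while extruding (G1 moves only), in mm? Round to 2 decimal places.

52.79 mm

Sum the Euclidean lengths of each G1 segment: total = 52.79 mm.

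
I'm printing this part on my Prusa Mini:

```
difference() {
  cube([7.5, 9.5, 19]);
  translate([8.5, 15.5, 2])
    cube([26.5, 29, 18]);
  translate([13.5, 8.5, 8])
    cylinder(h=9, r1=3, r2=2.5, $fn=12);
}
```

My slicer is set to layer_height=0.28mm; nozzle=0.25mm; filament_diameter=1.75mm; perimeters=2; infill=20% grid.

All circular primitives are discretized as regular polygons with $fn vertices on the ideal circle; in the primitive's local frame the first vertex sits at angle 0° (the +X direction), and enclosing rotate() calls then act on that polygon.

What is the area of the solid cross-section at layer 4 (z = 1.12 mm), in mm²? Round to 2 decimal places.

At z = 1.12 mm: the cube is present — its section is the full 7.5×9.5 rectangle (area 71.25 mm²); the cube at (8.5, 15.5) does not reach this height (z outside [2, 20]); the cone at (13.5, 8.5) is not intersected at this z (z outside [8, 17]); Taking the first minus the rest: none of the subtracted shapes is present at this height, so the 7.5×9.5 cube is unchanged — area = 71.25 mm². Overall, the cross-section is a single solid region. Net area = 71.25 mm².

71.25 mm²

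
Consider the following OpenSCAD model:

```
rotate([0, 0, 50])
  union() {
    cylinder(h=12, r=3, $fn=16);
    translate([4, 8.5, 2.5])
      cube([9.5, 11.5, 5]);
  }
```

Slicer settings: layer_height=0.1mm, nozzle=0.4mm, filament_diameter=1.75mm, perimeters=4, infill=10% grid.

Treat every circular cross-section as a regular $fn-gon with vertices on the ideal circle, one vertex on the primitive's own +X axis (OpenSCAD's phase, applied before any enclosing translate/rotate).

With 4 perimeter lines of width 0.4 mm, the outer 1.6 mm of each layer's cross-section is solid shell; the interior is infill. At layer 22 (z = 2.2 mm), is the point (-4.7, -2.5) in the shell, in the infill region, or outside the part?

outside

At z = 2.2 mm: the cylinder: section is a regular 16-gon, circumradius r=3; the cube at (4, 8.5) is absent (z outside [2.5, 7.5]); Combining (union): only the r=3 cylinder is present, so the union is just that shape — 1 connected region; (rotated 50° about Z; rotation is an isometry so areas/perimeters/island counts are preserved). Overall, the cross-section is a single solid region. Undo the 50° rotation: the query point maps to (-4.936, 1.993) in the un-rotated model frame. The nearest boundary edge runs (-2.12, 2.12)→(-2.77, 1.15); distance from the point to it = 2.32 mm. The point is not inside any of the regions above, so it lies outside the cross-section (2.32 mm from the nearest boundary).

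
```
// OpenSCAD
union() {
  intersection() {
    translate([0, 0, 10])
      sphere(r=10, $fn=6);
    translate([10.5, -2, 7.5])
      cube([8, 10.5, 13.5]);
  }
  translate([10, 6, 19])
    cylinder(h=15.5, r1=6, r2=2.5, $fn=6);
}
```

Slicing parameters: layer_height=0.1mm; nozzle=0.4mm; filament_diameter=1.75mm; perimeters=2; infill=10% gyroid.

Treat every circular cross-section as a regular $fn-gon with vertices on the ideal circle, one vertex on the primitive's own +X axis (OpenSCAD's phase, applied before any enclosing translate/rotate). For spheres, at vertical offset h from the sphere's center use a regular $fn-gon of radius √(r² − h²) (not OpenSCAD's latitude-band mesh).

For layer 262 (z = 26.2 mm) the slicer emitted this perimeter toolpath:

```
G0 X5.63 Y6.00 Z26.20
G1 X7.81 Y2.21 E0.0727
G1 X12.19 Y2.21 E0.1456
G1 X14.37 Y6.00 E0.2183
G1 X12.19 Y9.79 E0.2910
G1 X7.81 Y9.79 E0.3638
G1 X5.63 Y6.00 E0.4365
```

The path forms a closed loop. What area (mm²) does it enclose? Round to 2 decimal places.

49.72 mm²

Apply the shoelace formula to the sequence of (X, Y) vertices; enclosed area = 49.72 mm².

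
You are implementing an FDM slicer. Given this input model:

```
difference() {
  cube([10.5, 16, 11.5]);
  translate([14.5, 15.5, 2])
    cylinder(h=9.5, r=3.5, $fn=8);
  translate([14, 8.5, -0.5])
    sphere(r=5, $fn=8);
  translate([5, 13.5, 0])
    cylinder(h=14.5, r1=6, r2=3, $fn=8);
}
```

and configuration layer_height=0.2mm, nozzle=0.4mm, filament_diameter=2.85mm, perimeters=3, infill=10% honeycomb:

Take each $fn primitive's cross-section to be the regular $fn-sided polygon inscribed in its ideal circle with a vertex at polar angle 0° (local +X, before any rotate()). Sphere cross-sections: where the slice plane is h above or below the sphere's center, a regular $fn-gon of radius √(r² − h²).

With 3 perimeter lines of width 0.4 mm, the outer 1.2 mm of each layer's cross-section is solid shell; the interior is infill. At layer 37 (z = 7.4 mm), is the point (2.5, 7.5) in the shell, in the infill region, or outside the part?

At z = 7.4 mm: the 10.5×16 cube contributes its full rectangle; the r=3.5 cylinder at (14.5, 15.5) contributes a regular 8-gon of circumradius 3.5; the sphere at (14, 8.5) is absent (|z−center|=7.900 > r=5); the cone at (5, 13.5): at t=0.510 of its height the radius interpolates to r₁+(r₂−r₁)t = 4.469, giving a regular 8-gon of that circumradius; Subtracting the remaining from the first: starting from the 10.5×16 cube, the r=3.5 cylinder at (14.5, 15.5) misses the remaining region (no effect); the cone at (5, 13.5) partially overlaps it — only the 48.00 mm² overlap (of its 56.49 mm²) is removed, clipping the outline — 1 connected region. Overall, the cross-section is a single solid region. The nearest boundary edge runs (1.84, 10.34)→(5.00, 9.03); distance from the point to it = 2.37 mm. The point is inside the cross-section and 2.37 mm from the nearest boundary — more than the 1.2 mm shell width (3 × 0.4), so it's in the infill interior.

infill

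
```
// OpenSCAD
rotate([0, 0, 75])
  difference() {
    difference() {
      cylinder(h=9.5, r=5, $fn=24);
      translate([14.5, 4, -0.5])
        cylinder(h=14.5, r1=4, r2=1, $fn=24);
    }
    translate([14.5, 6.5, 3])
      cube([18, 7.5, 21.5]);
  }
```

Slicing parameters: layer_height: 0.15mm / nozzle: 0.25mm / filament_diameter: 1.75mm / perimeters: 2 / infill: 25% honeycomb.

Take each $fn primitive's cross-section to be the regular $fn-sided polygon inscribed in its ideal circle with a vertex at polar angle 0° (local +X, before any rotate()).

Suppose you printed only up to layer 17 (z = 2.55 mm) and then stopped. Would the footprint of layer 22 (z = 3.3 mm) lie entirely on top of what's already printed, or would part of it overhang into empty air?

entirely on top

Compare the two slices. At z = 2.55: the r=5 cylinder gives a regular 24-gon of circumradius 5 (constant along its height) (area = (24/2)·5.000²·sin(360°/24) = 77.65 mm²); the cone at (14.5, 4) contributes a regular 24-gon of circumradius 3.369 (interpolated between r1=4 and r2=1 at t=0.210) (area = (24/2)·3.369²·sin(360°/24) = 35.25 mm²); After the difference (first − rest): starting from the r=5 cylinder (77.65 mm²), the cone at (14.5, 4) misses the remaining region (no effect) — area = 77.65 mm²; the cube at (14.5, 6.5) is absent (z outside [3, 24.5]); Taking the first minus the rest: none of the subtracted shapes is present at this height, so the result so far is unchanged — area = 77.65 mm²; (whole slice rotated 75° about Z — lengths, areas and connectivity unchanged). At z = 3.3: the cylinder: section is a regular 24-gon, circumradius r=5 (area = (24/2)·5.000²·sin(360°/24) = 77.65 mm²); the cone at (14.5, 4) (r1=4→r2=1) has section circumradius 3.214 here — a regular 24-gon (area = (24/2)·3.214²·sin(360°/24) = 32.08 mm²); Subtracting the remaining from the first: starting from the r=5 cylinder (77.65 mm²), the cone at (14.5, 4) misses the remaining region (no effect) — area = 77.65 mm²; the cube at (14.5, 6.5) (footprint 18×7.5) is included at this height (area 135.00 mm²); Subtracting the remaining from the first: starting from the result so far (77.65 mm²), the 18×7.5 cube at (14.5, 6.5) misses the remaining region (no effect) — area = 77.65 mm²; (rotated 75° about Z; rotation is an isometry so areas/perimeters/island counts are preserved). Checking containment: the cross-section at z = 3.3 is a subset of the cross-section at z = 2.55.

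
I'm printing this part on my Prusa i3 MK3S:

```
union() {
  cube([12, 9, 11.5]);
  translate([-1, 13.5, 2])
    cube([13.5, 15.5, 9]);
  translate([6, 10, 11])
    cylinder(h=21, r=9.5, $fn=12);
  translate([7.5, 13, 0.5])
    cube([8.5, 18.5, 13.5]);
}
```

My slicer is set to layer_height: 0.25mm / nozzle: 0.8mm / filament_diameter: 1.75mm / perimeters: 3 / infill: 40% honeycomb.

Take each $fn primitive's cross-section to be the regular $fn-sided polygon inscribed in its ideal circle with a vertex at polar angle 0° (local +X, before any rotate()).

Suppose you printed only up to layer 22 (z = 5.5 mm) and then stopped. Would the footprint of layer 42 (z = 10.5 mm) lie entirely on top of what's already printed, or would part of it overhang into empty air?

Compare the two slices. At z = 5.5: the cube is present — its section is the full 12×9 rectangle (area 108.00 mm²); the cube at (-1, 13.5) (footprint 13.5×15.5) is included at this height (area 209.25 mm²); the cylinder at (6, 10) is absent (z outside [11, 32]); the cube at (7.5, 13) (footprint 8.5×18.5) is included at this height (area 157.25 mm²); Taking the union: the regions partially overlap — summed areas 474.50 mm² minus the doubly-counted overlap 77.50 mm² gives 397.00 mm² — area = 397.00 mm². At z = 10.5: the cube is present — its section is the full 12×9 rectangle (area 108.00 mm²); the cube at (-1, 13.5) (footprint 13.5×15.5) is included at this height (area 209.25 mm²); the cylinder at (6, 10) is absent (z outside [11, 32]); the cube at (7.5, 13) is present — its section is the full 8.5×18.5 rectangle (area 157.25 mm²); Combining (union): the regions partially overlap — summed areas 474.50 mm² minus the doubly-counted overlap 77.50 mm² gives 397.00 mm² — area = 397.00 mm². Checking containment: the cross-section at z = 10.5 is a subset of the cross-section at z = 5.5.

entirely on top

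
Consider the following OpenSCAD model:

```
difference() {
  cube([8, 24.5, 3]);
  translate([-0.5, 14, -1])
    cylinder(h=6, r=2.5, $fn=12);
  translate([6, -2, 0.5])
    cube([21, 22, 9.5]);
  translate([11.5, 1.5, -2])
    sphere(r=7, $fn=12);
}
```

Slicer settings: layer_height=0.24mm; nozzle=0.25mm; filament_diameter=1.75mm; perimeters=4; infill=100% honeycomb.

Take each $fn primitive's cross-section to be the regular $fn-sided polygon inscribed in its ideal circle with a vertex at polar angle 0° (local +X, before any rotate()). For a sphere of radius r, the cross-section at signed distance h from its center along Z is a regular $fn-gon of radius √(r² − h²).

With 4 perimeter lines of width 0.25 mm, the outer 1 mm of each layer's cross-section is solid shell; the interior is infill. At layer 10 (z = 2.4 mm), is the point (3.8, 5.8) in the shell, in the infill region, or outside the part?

At z = 2.4 mm: the 8×24.5 cube contributes its full rectangle; the r=2.5 cylinder at (-0.5, 14) gives a regular 12-gon of circumradius 2.5 (constant along its height); the cube at (6, -2) is present — its section is the full 21×22 rectangle; the r=7 sphere at (11.5, 1.5) contributes a regular 12-gon of circumradius √(7²−4.4²) = 5.444; After the difference (first − rest): starting from the 8×24.5 cube, the r=2.5 cylinder at (-0.5, 14) partially overlaps it — only the 6.94 mm² overlap (of its 18.75 mm²) is removed, clipping the outline; the 21×22 cube at (6, -2) partially overlaps it — only the 40.00 mm² overlap (of its 462.00 mm²) is removed, clipping the outline; the r=7 sphere at (11.5, 1.5) misses the remaining region (no effect) — 1 connected region. Overall, the cross-section is a single solid region. The nearest boundary edge runs (6.00, 20.00)→(6.00, 0.00); distance from the point to it = 2.20 mm. The point is inside the cross-section and 2.20 mm from the nearest boundary — more than the 1 mm shell width (4 × 0.25), so it's in the infill interior.

infill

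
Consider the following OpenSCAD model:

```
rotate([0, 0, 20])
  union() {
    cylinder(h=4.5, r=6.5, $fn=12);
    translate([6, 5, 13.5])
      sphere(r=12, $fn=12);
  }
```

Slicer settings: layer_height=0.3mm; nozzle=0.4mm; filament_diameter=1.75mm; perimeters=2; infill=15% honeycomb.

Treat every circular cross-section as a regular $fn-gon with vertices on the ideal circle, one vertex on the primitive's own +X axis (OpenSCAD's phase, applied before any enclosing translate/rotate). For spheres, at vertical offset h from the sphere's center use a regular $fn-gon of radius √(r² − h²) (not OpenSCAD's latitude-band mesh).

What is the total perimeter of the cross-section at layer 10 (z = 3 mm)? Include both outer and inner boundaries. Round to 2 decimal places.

55.45 mm

At z = 3 mm: the r=6.5 cylinder contributes a regular 12-gon of circumradius 6.5 (perimeter = 2·12·6.500·sin(180°/12) = 40.38 mm); the r=12 sphere at (6, 5) slices to a regular 12-gon of circumradius 5.809 (√(r²−h²) with h=10.5 from center) (perimeter = 2·12·5.809·sin(180°/12) = 36.09 mm); Taking the union: the regions partially overlap (shared area 26.76 mm²), so the edge portions inside another operand are dropped and the merged outline is re-measured after clipping — boundary = 55.45 mm; (rotated 20° about Z; rotation is an isometry so areas/perimeters/island counts are preserved). Overall, the cross-section is a single solid region. Total boundary length (outer) = 55.45 mm.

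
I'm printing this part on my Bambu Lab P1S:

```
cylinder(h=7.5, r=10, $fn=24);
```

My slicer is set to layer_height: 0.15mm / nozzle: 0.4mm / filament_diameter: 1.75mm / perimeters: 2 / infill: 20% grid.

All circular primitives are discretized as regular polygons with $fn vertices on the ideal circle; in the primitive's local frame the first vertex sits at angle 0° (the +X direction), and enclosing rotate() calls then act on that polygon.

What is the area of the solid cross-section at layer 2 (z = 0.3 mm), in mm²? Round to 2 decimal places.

At z = 0.3 mm: the cylinder: section is a regular 24-gon, circumradius r=10 (area = (24/2)·10.000²·sin(360°/24) = 310.58 mm²). Overall, the cross-section is a single solid region. Net area = 310.58 mm².

310.58 mm²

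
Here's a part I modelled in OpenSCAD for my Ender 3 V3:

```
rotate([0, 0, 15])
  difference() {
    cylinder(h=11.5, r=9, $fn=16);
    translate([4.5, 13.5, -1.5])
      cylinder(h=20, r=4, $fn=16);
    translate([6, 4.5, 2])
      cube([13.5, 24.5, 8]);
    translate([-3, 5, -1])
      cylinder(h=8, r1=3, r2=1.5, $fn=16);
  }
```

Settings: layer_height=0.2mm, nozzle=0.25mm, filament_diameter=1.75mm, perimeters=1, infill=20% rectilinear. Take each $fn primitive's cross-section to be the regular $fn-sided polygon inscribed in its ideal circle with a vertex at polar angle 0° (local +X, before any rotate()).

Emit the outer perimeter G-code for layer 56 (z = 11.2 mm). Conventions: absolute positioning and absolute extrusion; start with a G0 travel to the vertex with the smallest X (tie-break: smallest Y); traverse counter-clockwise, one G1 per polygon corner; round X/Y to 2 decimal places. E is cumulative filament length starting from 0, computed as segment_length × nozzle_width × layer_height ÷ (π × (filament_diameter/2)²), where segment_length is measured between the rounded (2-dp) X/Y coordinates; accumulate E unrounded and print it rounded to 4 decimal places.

At z = 11.2 mm: the r=9 cylinder contributes a regular 16-gon of circumradius 9; the cylinder at (4.5, 13.5): section is a regular 16-gon, circumradius r=4; the cube at (6, 4.5) does not reach this height (z outside [2, 10]); the cone at (-3, 5) is not intersected at this z (z outside [-1, 7]); Subtracting the remaining from the first: starting from the r=9 cylinder, the r=4 cylinder at (4.5, 13.5) misses the remaining region (no effect) — 1 connected region; (whole slice rotated 15° about Z — lengths, areas and connectivity unchanged). The outline is a single polygon with 16 vertices. Extrusion per mm of travel: 0.25 × 0.2 / (π × 0.875²) = 0.020788. Accumulating E over each segment gives final E = 1.1677.

G0 X-8.92 Y1.17 Z11.20
G1 X-8.69 Y-2.33 E0.0729
G1 X-7.14 Y-5.48 E0.1459
G1 X-4.50 Y-7.79 E0.2188
G1 X-1.17 Y-8.92 E0.2919
G1 X2.33 Y-8.69 E0.3648
G1 X5.48 Y-7.14 E0.4378
G1 X7.79 Y-4.50 E0.5107
G1 X8.92 Y-1.17 E0.5838
G1 X8.69 Y2.33 E0.6567
G1 X7.14 Y5.48 E0.7297
G1 X4.50 Y7.79 E0.8026
G1 X1.17 Y8.92 E0.8757
G1 X-2.33 Y8.69 E0.9487
G1 X-5.48 Y7.14 E1.0216
G1 X-7.79 Y4.50 E1.0946
G1 X-8.92 Y1.17 E1.1677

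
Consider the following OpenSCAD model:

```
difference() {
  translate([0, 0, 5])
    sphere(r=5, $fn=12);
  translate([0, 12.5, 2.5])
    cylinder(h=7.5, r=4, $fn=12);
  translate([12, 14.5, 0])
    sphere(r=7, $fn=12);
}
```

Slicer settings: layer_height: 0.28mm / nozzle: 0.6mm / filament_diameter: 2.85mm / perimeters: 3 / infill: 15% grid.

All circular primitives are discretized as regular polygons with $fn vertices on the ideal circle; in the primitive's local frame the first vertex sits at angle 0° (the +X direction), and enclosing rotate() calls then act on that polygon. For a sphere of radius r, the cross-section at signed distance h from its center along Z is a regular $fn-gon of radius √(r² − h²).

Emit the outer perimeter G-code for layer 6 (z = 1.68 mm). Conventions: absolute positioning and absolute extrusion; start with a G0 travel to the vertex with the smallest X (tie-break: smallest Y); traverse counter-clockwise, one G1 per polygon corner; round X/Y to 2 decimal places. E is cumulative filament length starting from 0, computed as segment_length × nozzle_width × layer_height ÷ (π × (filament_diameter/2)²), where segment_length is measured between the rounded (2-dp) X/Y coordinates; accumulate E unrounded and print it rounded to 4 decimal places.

G0 X-3.74 Y0.00 Z1.68
G1 X-3.24 Y-1.87 E0.0510
G1 X-1.87 Y-3.24 E0.1020
G1 X0.00 Y-3.74 E0.1530
G1 X1.87 Y-3.24 E0.2040
G1 X3.24 Y-1.87 E0.2550
G1 X3.74 Y0.00 E0.3059
G1 X3.24 Y1.87 E0.3569
G1 X1.87 Y3.24 E0.4079
G1 X0.00 Y3.74 E0.4589
G1 X-1.87 Y3.24 E0.5099
G1 X-3.24 Y1.87 E0.5609
G1 X-3.74 Y0.00 E0.6119

At z = 1.68 mm: the sphere: section is a regular 12-gon, circumradius = √(r²−h²) = √(5²−3.32²) = 3.739; the cylinder at (0, 12.5) is not intersected at this z (z outside [2.5, 10]); the r=7 sphere at (12, 14.5) slices to a regular 12-gon of circumradius 6.795 (√(r²−h²) with h=1.68 from center); Taking the first minus the rest: starting from the r=5 sphere, the r=7 sphere at (12, 14.5) misses the remaining region (no effect) — 1 connected region. The outline is a single polygon with 12 vertices. Extrusion per mm of travel: 0.6 × 0.28 / (π × 1.425²) = 0.026335. Accumulating E over each segment gives final E = 0.6119.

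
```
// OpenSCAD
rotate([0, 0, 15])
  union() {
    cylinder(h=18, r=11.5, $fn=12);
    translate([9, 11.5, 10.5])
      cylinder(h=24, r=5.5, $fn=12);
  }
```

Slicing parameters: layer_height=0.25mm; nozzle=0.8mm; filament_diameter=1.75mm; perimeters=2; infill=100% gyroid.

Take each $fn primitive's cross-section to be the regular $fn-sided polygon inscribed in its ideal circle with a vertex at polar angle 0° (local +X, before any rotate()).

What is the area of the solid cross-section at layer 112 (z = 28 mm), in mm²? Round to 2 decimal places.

At z = 28 mm: the cylinder does not reach this height (z outside [0, 18]); the r=5.5 cylinder at (9, 11.5) gives a regular 12-gon of circumradius 5.5 (constant along its height) (area = (12/2)·5.500²·sin(360°/12) = 90.75 mm²); Taking the union: only the r=5.5 cylinder at (9, 11.5) is present, so the union is just that shape — area = 90.75 mm²; (rotated 15° about Z; rotation is an isometry so areas/perimeters/island counts are preserved). Overall, the cross-section is a single solid region. Net area = 90.75 mm².

90.75 mm²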